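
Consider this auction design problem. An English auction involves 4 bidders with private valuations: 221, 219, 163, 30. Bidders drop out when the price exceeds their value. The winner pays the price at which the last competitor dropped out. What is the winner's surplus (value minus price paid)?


Step 1: Identify the highest value: 221
Step 2: Identify the second-highest value: 219
Step 3: The final price = second-highest value = 219
Step 4: Surplus = 221 - 219 = 2

2


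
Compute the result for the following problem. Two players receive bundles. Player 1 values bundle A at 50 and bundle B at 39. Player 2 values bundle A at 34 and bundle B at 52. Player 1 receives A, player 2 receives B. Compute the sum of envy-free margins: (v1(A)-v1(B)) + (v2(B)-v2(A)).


Step 1: Player 1's margin = v1(A) - v1(B) = 50 - 39 = 11
Step 2: Player 2's margin = v2(B) - v2(A) = 52 - 34 = 18
Step 3: Total margin = 11 + 18 = 29

29


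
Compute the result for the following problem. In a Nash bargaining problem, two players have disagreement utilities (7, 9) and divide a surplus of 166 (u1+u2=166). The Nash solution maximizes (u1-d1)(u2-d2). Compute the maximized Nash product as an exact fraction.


Step 1: The Nash solution splits surplus symmetrically above the disagreement point
Step 2: u1 = (total + d1 - d2)/2 = (166 + 7 - 9)/2 = 82
Step 3: u2 = (total - d1 + d2)/2 = (166 - 7 + 9)/2 = 84
Step 4: Nash product = (82 - 7) * (84 - 9)
Step 5: = 75 * 75 = 5625

5625


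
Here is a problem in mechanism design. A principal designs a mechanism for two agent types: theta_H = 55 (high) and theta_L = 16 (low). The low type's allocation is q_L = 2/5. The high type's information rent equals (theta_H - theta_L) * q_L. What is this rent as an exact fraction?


Step 1: theta_H - theta_L = 55 - 16 = 39
Step 2: Information rent = (theta_H - theta_L) * q_L
Step 3: = 39 * 2/5
Step 4: = 78/5

78/5


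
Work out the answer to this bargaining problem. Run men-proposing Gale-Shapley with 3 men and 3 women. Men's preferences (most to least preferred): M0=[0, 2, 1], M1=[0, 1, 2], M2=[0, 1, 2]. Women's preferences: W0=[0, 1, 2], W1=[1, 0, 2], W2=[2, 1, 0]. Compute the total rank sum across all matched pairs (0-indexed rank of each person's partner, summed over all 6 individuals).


Step 1: Run Gale-Shapley (men propose, women hold best offer):
  M0 proposes to W0; she accepts
  M1 proposes to W0; rejected
  M1 proposes to W1; she accepts
  M2 proposes to W0; rejected
  M2 proposes to W1; rejected
  M2 proposes to W2; she accepts
Step 2: Final matching: W0-M0, W1-M1, W2-M2
Step 3: 0-indexed ranks (man's rank of his match, then woman's): 0 + 0 + 1 + 0 + 2 + 0
Step 4: Total rank sum = 3

3


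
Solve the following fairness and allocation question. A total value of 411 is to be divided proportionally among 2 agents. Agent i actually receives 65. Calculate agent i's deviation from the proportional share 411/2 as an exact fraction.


Step 1: Proportional share = 411/2
Step 2: Agent's actual allocation = 65
Step 3: Excess = 65 - 411/2 = -281/2

-281/2


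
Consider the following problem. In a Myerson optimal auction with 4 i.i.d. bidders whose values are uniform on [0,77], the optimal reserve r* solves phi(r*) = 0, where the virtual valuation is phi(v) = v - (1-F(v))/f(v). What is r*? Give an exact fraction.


Step 1: For U[0,77], F(v) = v/77 and f(v) = 1/77
Step 2: phi(v) = v - (1 - v/77)/(1/77) = v - (77 - v) = 2v - 77
Step 3: Set phi(r*) = 0: 2r* - 77 = 0
Step 4: r* = 77/2 (the number of bidders n = 4 does not enter)

77/2


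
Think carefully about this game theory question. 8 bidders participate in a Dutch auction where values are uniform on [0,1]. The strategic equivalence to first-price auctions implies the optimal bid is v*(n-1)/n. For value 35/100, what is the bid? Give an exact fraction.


Step 1: Dutch auctions are strategically equivalent to first-price auctions
Step 2: The equilibrium bid is b(v) = v*(n-1)/n
Step 3: b = 7/20 * 7/8
Step 4: b = 49/160

49/160


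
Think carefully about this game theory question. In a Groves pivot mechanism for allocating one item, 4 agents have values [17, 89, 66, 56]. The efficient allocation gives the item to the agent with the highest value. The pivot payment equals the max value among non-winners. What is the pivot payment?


Step 1: The efficient winner is agent 1 with value 89
Step 2: Other agents' values: [17, 66, 56]
Step 3: Pivot payment = max(others) = 66
Step 4: The winner pays 66

66


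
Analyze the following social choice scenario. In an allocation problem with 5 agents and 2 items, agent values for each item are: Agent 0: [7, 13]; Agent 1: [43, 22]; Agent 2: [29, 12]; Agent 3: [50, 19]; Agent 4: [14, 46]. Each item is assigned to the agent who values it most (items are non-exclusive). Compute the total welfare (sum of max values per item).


Step 1: For each item, find the maximum value among all agents.
Step 2: Item 0 -> Agent 3 (value 50)
Step 3: Item 1 -> Agent 4 (value 46)
Step 4: Total welfare = 50 + 46 = 96

96


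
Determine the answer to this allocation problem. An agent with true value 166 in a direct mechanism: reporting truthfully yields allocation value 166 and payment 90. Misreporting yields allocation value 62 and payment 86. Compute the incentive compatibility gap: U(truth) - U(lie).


Step 1: U(truth) = value - payment = 166 - 90 = 76
Step 2: U(lie) = allocation - payment = 62 - 86 = -24
Step 3: IC gap = 76 - (-24) = 100

100


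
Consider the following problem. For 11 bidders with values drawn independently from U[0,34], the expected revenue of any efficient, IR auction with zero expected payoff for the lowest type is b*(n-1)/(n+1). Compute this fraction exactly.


Step 1: By Revenue Equivalence, expected revenue = b*(n-1)/(n+1)
Step 2: Substituting n = 11, b = 34
Step 3: Revenue = 34*(11-1)/(11+1) = 34*10/12
Step 4: Revenue = 340/12 = 85/3

85/3


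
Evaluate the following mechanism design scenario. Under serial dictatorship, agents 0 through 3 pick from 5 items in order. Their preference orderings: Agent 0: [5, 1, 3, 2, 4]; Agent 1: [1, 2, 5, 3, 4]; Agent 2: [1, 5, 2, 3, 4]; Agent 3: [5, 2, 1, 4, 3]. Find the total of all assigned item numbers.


Step 1: Agent 0 picks item 5
Step 2: Agent 1 picks item 1
Step 3: Agent 2 picks item 2
Step 4: Agent 3 picks item 4
Step 5: Sum = 5 + 1 + 2 + 4 = 12

12


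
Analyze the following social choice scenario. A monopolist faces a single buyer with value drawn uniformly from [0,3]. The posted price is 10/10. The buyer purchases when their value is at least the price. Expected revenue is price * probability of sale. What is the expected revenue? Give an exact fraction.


Step 1: Posted price r = 1, value support [0,3]
Step 2: P(v >= r) = (3 - 1)/3 = 2/3
Step 3: Expected revenue = r * P(v >= r) = 1 * 2/3
Step 4: Revenue = 2/3

2/3


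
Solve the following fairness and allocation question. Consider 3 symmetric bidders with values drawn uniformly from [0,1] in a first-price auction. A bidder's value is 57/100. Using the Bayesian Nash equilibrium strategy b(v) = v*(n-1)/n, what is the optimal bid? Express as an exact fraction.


Step 1: The symmetric BNE bidding function is b(v) = v * (n-1) / n
Step 2: Substitute v = 57/100 and n = 3
Step 3: b = 57/100 * 2/3
Step 4: b = 19/50

19/50


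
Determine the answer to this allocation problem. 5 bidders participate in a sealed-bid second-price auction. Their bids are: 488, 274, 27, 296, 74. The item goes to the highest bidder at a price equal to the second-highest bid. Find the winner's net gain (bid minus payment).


Step 1: Sort bids in descending order: 488, 296, 274, 74, 27
Step 2: The winning bid is the highest: 488
Step 3: The payment equals the second-highest bid: 296
Step 4: Surplus = winner's bid - payment = 488 - 296 = 192

192


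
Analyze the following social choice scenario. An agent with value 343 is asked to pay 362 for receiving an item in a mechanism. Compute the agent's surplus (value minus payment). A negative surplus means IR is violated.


Step 1: Surplus = value - payment = 343 - 362 = -19
Step 2: IR is violated (surplus < 0)

-19


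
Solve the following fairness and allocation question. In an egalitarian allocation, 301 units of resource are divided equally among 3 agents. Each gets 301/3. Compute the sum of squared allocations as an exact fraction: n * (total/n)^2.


Step 1: Each agent's share = 301/3
Step 2: Square of each share = (301/3)^2 = 90601/9
Step 3: Sum of squares = 3 * 90601/9 = 90601/3

90601/3


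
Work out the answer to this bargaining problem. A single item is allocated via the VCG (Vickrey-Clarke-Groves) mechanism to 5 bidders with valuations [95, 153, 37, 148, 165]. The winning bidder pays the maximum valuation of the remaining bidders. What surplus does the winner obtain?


Step 1: The winner is the agent with the highest value: agent 4 with value 165
Step 2: Values of other agents: [95, 153, 37, 148]
Step 3: VCG payment = max of others' values = 153
Step 4: Surplus = 165 - 153 = 12

12


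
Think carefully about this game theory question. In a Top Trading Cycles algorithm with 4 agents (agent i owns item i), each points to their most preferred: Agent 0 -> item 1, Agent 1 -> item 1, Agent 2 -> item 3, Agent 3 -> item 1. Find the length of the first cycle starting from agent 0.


Step 1: Trace the pointer graph from agent 0: 0 -> 1 -> 1
Step 2: A cycle is detected when we revisit agent 1
Step 3: The cycle is: 1 -> 1
Step 4: Cycle length = 1

1


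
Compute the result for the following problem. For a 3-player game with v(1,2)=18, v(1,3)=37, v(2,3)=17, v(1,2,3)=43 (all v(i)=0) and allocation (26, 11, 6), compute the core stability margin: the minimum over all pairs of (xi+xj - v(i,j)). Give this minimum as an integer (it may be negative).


Step 1: Slack for coalition (1,2): x1+x2 - v12 = 37 - 18 = 19
Step 2: Slack for coalition (1,3): x1+x3 - v13 = 32 - 37 = -5
Step 3: Slack for coalition (2,3): x2+x3 - v23 = 17 - 17 = 0
Step 4: Minimum slack = min(19, -5, 0) = -5, attained by (1,3); coalition (1,3) can block (slack < 0), so the allocation is not in the core

-5


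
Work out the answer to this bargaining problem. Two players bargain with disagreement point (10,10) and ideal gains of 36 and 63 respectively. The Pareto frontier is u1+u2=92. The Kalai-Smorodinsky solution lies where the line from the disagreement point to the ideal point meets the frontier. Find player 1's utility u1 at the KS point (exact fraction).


Step 1: At the KS point, (u1-d1)/r1 = (u2-d2)/r2 = t and u1+u2 = 92
Step 2: u1 = d1 + r1*t and u2 = d2 + r2*t, so (d1 + r1*t) + (d2 + r2*t) = 92
Step 3: t = (92 - 10 - 10)/(36 + 63) = 72/99 = 8/11
Step 4: u1 = d1 + r1*t = 10 + 36 * 8/11 = 398/11
Step 5: (Check: u2 = d2 + r2*t = 614/11; u1+u2 = 398/11 + 614/11 = 92, on the frontier.)

398/11


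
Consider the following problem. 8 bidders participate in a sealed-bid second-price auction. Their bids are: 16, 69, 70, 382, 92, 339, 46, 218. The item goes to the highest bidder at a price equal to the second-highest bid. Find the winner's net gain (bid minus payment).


Step 1: Sort bids in descending order: 382, 339, 218, 92, 70, 69, 46, 16
Step 2: The winning bid is the highest: 382
Step 3: The payment equals the second-highest bid: 339
Step 4: Surplus = winner's bid - payment = 382 - 339 = 43

43


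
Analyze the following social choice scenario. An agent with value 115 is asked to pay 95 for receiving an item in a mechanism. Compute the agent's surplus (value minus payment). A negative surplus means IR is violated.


Step 1: Surplus = value - payment = 115 - 95 = 20
Step 2: IR is satisfied (surplus >= 0)

20


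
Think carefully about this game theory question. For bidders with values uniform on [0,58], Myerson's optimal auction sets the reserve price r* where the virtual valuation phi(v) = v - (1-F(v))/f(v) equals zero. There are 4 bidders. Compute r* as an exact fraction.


Step 1: For U[0,58], F(v) = v/58 and f(v) = 1/58
Step 2: phi(v) = v - (1 - v/58)/(1/58) = v - (58 - v) = 2v - 58
Step 3: Set phi(r*) = 0: 2r* - 58 = 0
Step 4: r* = 58/2 = 29 (the number of bidders n = 4 does not enter)

29


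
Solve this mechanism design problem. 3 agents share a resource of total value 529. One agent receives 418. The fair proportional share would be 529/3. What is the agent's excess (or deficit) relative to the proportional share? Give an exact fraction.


Step 1: Proportional share = 529/3
Step 2: Agent's actual allocation = 418
Step 3: Excess = 418 - 529/3 = 725/3

725/3


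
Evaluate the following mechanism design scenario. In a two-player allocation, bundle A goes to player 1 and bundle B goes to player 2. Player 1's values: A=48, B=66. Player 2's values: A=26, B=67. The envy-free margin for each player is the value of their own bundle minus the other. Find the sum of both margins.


Step 1: Player 1's margin = v1(A) - v1(B) = 48 - 66 = -18
Step 2: Player 2's margin = v2(B) - v2(A) = 67 - 26 = 41
Step 3: Total margin = -18 + 41 = 23

23


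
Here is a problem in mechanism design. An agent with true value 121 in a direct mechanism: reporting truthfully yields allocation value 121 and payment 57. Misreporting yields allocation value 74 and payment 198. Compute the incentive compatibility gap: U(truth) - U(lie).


Step 1: U(truth) = value - payment = 121 - 57 = 64
Step 2: U(lie) = allocation - payment = 74 - 198 = -124
Step 3: IC gap = 64 - (-124) = 188

188


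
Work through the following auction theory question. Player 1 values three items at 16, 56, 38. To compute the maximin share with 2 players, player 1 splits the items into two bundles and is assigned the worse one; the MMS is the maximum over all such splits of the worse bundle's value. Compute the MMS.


Step 1: Item values = 16, 56, 38
Step 2: Enumerate all 2-bundle partitions and take the smaller bundle:
  Partition 1: {16} vs {56,38} -> bundles 16, 94; min = 16
  Partition 2: {56} vs {16,38} -> bundles 56, 54; min = 54
  Partition 3: {38} vs {16,56} -> bundles 38, 72; min = 38
Step 3: MMS = max(16, 54, 38) = 54

54


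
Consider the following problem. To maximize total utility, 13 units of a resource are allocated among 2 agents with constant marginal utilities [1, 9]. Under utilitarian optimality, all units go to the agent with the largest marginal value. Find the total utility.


Step 1: The marginal utilities are [1, 9]
Step 2: The highest marginal utility is 9
Step 3: All 13 units go to that agent
Step 4: Total utility = 9 * 13 = 117

117


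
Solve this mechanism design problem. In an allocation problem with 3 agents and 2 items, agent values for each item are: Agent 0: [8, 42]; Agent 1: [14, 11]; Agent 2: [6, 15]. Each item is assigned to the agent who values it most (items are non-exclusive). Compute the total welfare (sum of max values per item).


Step 1: For each item, find the maximum value among all agents.
Step 2: Item 0 -> Agent 1 (value 14)
Step 3: Item 1 -> Agent 0 (value 42)
Step 4: Total welfare = 14 + 42 = 56

56


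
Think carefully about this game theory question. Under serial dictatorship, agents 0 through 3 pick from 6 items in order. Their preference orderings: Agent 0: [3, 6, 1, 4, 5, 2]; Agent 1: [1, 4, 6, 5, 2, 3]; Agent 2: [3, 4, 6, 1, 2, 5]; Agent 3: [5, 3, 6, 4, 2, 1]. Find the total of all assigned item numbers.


Step 1: Agent 0 picks item 3
Step 2: Agent 1 picks item 1
Step 3: Agent 2 picks item 4
Step 4: Agent 3 picks item 5
Step 5: Sum = 3 + 1 + 4 + 5 = 13

13


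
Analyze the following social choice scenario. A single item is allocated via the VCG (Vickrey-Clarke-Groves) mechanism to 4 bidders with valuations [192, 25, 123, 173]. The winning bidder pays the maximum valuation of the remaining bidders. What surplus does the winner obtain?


Step 1: The winner is the agent with the highest value: agent 0 with value 192
Step 2: Values of other agents: [25, 123, 173]
Step 3: VCG payment = max of others' values = 173
Step 4: Surplus = 192 - 173 = 19

19


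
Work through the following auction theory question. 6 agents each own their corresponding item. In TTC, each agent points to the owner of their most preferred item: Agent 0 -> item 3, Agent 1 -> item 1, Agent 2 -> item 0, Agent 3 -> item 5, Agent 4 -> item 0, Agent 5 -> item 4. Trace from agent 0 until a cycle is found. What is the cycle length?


Step 1: Trace the pointer graph from agent 0: 0 -> 3 -> 5 -> 4 -> 0
Step 2: A cycle is detected when we revisit agent 0
Step 3: The cycle is: 0 -> 3 -> 5 -> 4 -> 0
Step 4: Cycle length = 4

4


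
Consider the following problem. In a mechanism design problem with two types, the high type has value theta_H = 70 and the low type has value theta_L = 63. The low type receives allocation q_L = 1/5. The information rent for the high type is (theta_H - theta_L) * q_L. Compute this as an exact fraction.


Step 1: theta_H - theta_L = 70 - 63 = 7
Step 2: Information rent = (theta_H - theta_L) * q_L
Step 3: = 7 * 1/5
Step 4: = 7/5

7/5


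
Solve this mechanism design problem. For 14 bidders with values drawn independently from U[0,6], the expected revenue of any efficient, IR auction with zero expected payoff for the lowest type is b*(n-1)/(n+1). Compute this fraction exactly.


Step 1: By Revenue Equivalence, expected revenue = b*(n-1)/(n+1)
Step 2: Substituting n = 14, b = 6
Step 3: Revenue = 6*(14-1)/(14+1) = 6*13/15
Step 4: Revenue = 78/15 = 26/5

26/5


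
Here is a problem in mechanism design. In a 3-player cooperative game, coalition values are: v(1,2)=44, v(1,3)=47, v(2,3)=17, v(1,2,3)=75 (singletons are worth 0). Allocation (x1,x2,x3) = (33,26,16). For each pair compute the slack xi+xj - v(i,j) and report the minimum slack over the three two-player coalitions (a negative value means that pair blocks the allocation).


Step 1: Slack for coalition (1,2): x1+x2 - v12 = 59 - 44 = 15
Step 2: Slack for coalition (1,3): x1+x3 - v13 = 49 - 47 = 2
Step 3: Slack for coalition (2,3): x2+x3 - v23 = 42 - 17 = 25
Step 4: Minimum slack = min(15, 2, 25) = 2, attained by (1,3); no pair can gain by deviating, so the allocation is in the core

2


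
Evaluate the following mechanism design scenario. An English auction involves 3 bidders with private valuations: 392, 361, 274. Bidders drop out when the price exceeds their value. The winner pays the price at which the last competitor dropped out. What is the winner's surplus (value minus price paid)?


Step 1: Identify the highest value: 392
Step 2: Identify the second-highest value: 361
Step 3: The final price = second-highest value = 361
Step 4: Surplus = 392 - 361 = 31

31


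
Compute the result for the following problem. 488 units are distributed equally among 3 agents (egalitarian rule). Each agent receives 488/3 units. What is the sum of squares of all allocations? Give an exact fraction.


Step 1: Each agent's share = 488/3
Step 2: Square of each share = (488/3)^2 = 238144/9
Step 3: Sum of squares = 3 * 238144/9 = 238144/3

238144/3


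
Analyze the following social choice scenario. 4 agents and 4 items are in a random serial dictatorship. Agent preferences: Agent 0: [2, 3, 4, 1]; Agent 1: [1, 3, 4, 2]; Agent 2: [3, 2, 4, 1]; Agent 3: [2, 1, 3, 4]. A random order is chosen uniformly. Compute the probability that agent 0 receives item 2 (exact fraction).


Step 1: Agent 0 wants item 2
Step 2: There are 24 possible orderings of agents
Step 3: In 12 orderings, agent 0 gets item 2
Step 4: Probability = 12/24 = 1/2

1/2


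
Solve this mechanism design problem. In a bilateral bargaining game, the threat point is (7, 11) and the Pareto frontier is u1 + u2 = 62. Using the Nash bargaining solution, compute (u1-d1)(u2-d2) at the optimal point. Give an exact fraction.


Step 1: The Nash solution splits surplus symmetrically above the disagreement point
Step 2: u1 = (total + d1 - d2)/2 = (62 + 7 - 11)/2 = 29
Step 3: u2 = (total - d1 + d2)/2 = (62 - 7 + 11)/2 = 33
Step 4: Nash product = (29 - 7) * (33 - 11)
Step 5: = 22 * 22 = 484

484


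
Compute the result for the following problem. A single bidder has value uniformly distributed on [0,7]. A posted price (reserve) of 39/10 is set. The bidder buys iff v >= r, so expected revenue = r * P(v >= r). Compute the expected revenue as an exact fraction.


Step 1: Posted price r = 39/10, value support [0,7]
Step 2: P(v >= r) = (7 - 39/10)/7 = 31/70
Step 3: Expected revenue = r * P(v >= r) = 39/10 * 31/70
Step 4: Revenue = 1209/700

1209/700


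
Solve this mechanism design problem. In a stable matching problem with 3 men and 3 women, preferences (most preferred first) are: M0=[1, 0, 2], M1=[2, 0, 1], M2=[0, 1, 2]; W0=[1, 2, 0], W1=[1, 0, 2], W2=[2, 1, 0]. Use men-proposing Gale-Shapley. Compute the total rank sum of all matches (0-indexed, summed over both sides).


Step 1: Run Gale-Shapley (men propose, women hold best offer):
  M0 proposes to W1; she accepts
  M1 proposes to W2; she accepts
  M2 proposes to W0; she accepts
Step 2: Final matching: W0-M2, W1-M0, W2-M1
Step 3: 0-indexed ranks (man's rank of his match, then woman's): 0 + 1 + 0 + 1 + 0 + 1
Step 4: Total rank sum = 3

3


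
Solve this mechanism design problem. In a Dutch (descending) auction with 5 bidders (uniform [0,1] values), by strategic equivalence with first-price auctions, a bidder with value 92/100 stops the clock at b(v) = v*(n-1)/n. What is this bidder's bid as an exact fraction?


Step 1: Dutch auctions are strategically equivalent to first-price auctions
Step 2: The equilibrium bid is b(v) = v*(n-1)/n
Step 3: b = 23/25 * 4/5
Step 4: b = 92/125

92/125


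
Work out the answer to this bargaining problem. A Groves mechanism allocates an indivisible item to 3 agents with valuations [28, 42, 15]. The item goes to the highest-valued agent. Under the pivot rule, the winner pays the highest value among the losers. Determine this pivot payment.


Step 1: The efficient winner is agent 1 with value 42
Step 2: Other agents' values: [28, 15]
Step 3: Pivot payment = max(others) = 28
Step 4: The winner pays 28

28


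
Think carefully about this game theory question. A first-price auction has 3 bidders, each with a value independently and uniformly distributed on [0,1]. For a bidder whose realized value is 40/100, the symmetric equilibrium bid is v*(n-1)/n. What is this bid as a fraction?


Step 1: The symmetric BNE bidding function is b(v) = v * (n-1) / n
Step 2: Substitute v = 2/5 and n = 3
Step 3: b = 2/5 * 2/3
Step 4: b = 4/15

4/15


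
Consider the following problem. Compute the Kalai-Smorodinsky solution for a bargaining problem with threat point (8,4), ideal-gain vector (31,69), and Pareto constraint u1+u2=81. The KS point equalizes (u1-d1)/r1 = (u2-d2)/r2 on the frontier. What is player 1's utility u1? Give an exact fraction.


Step 1: At the KS point, (u1-d1)/r1 = (u2-d2)/r2 = t and u1+u2 = 81
Step 2: u1 = d1 + r1*t and u2 = d2 + r2*t, so (d1 + r1*t) + (d2 + r2*t) = 81
Step 3: t = (81 - 8 - 4)/(31 + 69) = 69/100
Step 4: u1 = d1 + r1*t = 8 + 31 * 69/100 = 2939/100
Step 5: (Check: u2 = d2 + r2*t = 5161/100; u1+u2 = 2939/100 + 5161/100 = 81, on the frontier.)

2939/100


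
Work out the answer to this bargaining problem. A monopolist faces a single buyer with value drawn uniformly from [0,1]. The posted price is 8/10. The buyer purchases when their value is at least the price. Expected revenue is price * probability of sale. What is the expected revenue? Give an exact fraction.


Step 1: Posted price r = 4/5, value support [0,1]
Step 2: P(v >= r) = (1 - 4/5)/1 = 1/5
Step 3: Expected revenue = r * P(v >= r) = 4/5 * 1/5
Step 4: Revenue = 4/25

4/25


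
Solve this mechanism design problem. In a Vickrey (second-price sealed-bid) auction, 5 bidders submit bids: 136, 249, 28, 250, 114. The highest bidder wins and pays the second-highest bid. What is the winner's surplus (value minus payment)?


Step 1: Sort bids in descending order: 250, 249, 136, 114, 28
Step 2: The winning bid is the highest: 250
Step 3: The payment equals the second-highest bid: 249
Step 4: Surplus = winner's bid - payment = 250 - 249 = 1

1


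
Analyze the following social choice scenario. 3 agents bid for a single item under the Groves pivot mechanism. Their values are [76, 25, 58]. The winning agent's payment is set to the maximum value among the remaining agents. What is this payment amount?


Step 1: The efficient winner is agent 0 with value 76
Step 2: Other agents' values: [25, 58]
Step 3: Pivot payment = max(others) = 58
Step 4: The winner pays 58

58


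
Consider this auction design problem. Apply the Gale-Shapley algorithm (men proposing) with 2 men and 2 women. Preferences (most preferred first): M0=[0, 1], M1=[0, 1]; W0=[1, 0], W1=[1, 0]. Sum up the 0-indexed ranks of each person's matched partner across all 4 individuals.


Step 1: Run Gale-Shapley (men propose, women hold best offer):
  M0 proposes to W0; she accepts
  M1 proposes to W0; she switches from M0
  M0 proposes to W1; she accepts
Step 2: Final matching: W0-M1, W1-M0
Step 3: 0-indexed ranks (man's rank of his match, then woman's): 0 + 0 + 1 + 1
Step 4: Total rank sum = 2

2


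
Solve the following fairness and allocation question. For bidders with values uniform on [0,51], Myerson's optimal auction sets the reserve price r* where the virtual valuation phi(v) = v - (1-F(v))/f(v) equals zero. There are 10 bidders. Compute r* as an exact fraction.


Step 1: For U[0,51], F(v) = v/51 and f(v) = 1/51
Step 2: phi(v) = v - (1 - v/51)/(1/51) = v - (51 - v) = 2v - 51
Step 3: Set phi(r*) = 0: 2r* - 51 = 0
Step 4: r* = 51/2 (the number of bidders n = 10 does not enter)

51/2


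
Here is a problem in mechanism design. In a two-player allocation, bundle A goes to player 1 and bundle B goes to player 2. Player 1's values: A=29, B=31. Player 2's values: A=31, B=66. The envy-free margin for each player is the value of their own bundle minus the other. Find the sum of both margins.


Step 1: Player 1's margin = v1(A) - v1(B) = 29 - 31 = -2
Step 2: Player 2's margin = v2(B) - v2(A) = 66 - 31 = 35
Step 3: Total margin = -2 + 35 = 33

33


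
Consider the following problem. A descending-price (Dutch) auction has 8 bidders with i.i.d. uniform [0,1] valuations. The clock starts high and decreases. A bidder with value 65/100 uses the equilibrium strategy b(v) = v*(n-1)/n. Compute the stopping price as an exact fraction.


Step 1: Dutch auctions are strategically equivalent to first-price auctions
Step 2: The equilibrium bid is b(v) = v*(n-1)/n
Step 3: b = 13/20 * 7/8
Step 4: b = 91/160

91/160


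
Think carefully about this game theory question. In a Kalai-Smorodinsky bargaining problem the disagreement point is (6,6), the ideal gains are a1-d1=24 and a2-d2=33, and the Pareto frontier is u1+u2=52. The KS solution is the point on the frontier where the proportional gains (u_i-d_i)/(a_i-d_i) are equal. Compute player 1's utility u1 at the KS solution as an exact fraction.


Step 1: At the KS point, (u1-d1)/r1 = (u2-d2)/r2 = t and u1+u2 = 52
Step 2: u1 = d1 + r1*t and u2 = d2 + r2*t, so (d1 + r1*t) + (d2 + r2*t) = 52
Step 3: t = (52 - 6 - 6)/(24 + 33) = 40/57
Step 4: u1 = d1 + r1*t = 6 + 24 * 40/57 = 434/19
Step 5: (Check: u2 = d2 + r2*t = 554/19; u1+u2 = 434/19 + 554/19 = 52, on the frontier.)

434/19


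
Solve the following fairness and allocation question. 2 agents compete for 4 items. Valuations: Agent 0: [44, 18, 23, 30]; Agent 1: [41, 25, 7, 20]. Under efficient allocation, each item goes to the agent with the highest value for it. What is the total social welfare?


Step 1: For each item, find the maximum value among all agents.
Step 2: Item 0 -> Agent 0 (value 44)
Step 3: Item 1 -> Agent 1 (value 25)
Step 4: Item 2 -> Agent 0 (value 23)
Step 5: Item 3 -> Agent 0 (value 30)
Step 6: Total welfare = 44 + 25 + 23 + 30 = 122

122


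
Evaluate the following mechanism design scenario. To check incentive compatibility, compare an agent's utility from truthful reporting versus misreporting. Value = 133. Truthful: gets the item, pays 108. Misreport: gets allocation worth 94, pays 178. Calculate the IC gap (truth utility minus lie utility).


Step 1: U(truth) = value - payment = 133 - 108 = 25
Step 2: U(lie) = allocation - payment = 94 - 178 = -84
Step 3: IC gap = 25 - (-84) = 109

109


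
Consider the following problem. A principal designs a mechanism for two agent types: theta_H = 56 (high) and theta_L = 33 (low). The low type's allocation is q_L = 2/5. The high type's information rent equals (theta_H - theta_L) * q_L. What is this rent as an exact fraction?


Step 1: theta_H - theta_L = 56 - 33 = 23
Step 2: Information rent = (theta_H - theta_L) * q_L
Step 3: = 23 * 2/5
Step 4: = 46/5

46/5


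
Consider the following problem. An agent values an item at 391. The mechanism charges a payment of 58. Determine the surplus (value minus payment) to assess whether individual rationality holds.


Step 1: Surplus = value - payment = 391 - 58 = 333
Step 2: IR is satisfied (surplus >= 0)

333


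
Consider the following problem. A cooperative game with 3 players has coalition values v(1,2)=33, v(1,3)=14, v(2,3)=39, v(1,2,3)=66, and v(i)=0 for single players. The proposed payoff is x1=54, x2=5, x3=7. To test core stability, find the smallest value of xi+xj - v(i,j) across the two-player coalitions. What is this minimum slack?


Step 1: Slack for coalition (1,2): x1+x2 - v12 = 59 - 33 = 26
Step 2: Slack for coalition (1,3): x1+x3 - v13 = 61 - 14 = 47
Step 3: Slack for coalition (2,3): x2+x3 - v23 = 12 - 39 = -27
Step 4: Minimum slack = min(26, 47, -27) = -27, attained by (2,3); coalition (2,3) can block (slack < 0), so the allocation is not in the core

-27


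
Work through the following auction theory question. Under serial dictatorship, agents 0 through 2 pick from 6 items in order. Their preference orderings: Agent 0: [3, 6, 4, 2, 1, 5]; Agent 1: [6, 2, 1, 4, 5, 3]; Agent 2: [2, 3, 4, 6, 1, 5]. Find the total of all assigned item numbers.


Step 1: Agent 0 picks item 3
Step 2: Agent 1 picks item 6
Step 3: Agent 2 picks item 2
Step 4: Sum = 3 + 6 + 2 = 11

11


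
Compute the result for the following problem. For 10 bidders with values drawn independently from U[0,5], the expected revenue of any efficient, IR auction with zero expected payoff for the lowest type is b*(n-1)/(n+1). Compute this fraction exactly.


Step 1: By Revenue Equivalence, expected revenue = b*(n-1)/(n+1)
Step 2: Substituting n = 10, b = 5
Step 3: Revenue = 5*(10-1)/(10+1) = 5*9/11
Step 4: Revenue = 45/11

45/11


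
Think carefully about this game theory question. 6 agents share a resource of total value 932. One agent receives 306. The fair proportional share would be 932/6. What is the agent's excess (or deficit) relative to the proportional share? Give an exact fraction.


Step 1: Proportional share = 932/6 = 466/3
Step 2: Agent's actual allocation = 306
Step 3: Excess = 306 - 466/3 = 452/3

452/3


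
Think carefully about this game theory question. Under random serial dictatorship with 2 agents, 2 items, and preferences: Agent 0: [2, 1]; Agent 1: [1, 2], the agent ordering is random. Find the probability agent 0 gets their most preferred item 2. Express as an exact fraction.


Step 1: Agent 0 wants item 2
Step 2: There are 2 possible orderings of agents
Step 3: In 2 orderings, agent 0 gets item 2
Step 4: Probability = 2/2 = 1

1


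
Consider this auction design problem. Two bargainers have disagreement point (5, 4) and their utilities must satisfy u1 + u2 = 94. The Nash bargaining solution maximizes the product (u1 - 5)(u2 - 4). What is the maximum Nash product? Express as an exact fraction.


Step 1: The Nash solution splits surplus symmetrically above the disagreement point
Step 2: u1 = (total + d1 - d2)/2 = (94 + 5 - 4)/2 = 95/2
Step 3: u2 = (total - d1 + d2)/2 = (94 - 5 + 4)/2 = 93/2
Step 4: Nash product = (95/2 - 5) * (93/2 - 4)
Step 5: = 85/2 * 85/2 = 7225/4

7225/4


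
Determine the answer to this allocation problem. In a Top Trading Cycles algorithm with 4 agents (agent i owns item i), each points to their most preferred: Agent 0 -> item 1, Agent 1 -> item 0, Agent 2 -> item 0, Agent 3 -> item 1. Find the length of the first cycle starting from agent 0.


Step 1: Trace the pointer graph from agent 0: 0 -> 1 -> 0
Step 2: A cycle is detected when we revisit agent 0
Step 3: The cycle is: 0 -> 1 -> 0
Step 4: Cycle length = 2

2


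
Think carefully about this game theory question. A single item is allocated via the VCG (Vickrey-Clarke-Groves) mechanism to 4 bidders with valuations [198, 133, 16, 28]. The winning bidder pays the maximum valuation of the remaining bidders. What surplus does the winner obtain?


Step 1: The winner is the agent with the highest value: agent 0 with value 198
Step 2: Values of other agents: [133, 16, 28]
Step 3: VCG payment = max of others' values = 133
Step 4: Surplus = 198 - 133 = 65

65


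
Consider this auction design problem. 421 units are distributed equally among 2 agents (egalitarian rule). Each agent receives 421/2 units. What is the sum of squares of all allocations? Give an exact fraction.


Step 1: Each agent's share = 421/2
Step 2: Square of each share = (421/2)^2 = 177241/4
Step 3: Sum of squares = 2 * 177241/4 = 177241/2

177241/2


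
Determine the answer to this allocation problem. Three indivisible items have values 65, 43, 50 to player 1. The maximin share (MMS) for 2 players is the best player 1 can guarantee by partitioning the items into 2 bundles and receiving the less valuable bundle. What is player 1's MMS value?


Step 1: Item values = 65, 43, 50
Step 2: Enumerate all 2-bundle partitions and take the smaller bundle:
  Partition 1: {65} vs {43,50} -> bundles 65, 93; min = 65
  Partition 2: {43} vs {65,50} -> bundles 43, 115; min = 43
  Partition 3: {50} vs {65,43} -> bundles 50, 108; min = 50
Step 3: MMS = max(65, 43, 50) = 65

65


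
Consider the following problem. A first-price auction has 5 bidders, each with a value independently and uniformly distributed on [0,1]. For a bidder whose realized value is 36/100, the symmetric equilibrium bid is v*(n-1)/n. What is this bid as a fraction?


Step 1: The symmetric BNE bidding function is b(v) = v * (n-1) / n
Step 2: Substitute v = 9/25 and n = 5
Step 3: b = 9/25 * 4/5
Step 4: b = 36/125

36/125


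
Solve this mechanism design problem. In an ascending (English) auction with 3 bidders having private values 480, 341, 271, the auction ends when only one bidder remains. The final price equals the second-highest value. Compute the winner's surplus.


Step 1: Identify the highest value: 480
Step 2: Identify the second-highest value: 341
Step 3: The final price = second-highest value = 341
Step 4: Surplus = 480 - 341 = 139

139


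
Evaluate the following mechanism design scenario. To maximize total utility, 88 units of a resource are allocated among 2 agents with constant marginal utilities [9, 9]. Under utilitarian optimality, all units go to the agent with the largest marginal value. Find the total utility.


Step 1: The marginal utilities are [9, 9]
Step 2: The highest marginal utility is 9
Step 3: All 88 units go to that agent
Step 4: Total utility = 9 * 88 = 792

792


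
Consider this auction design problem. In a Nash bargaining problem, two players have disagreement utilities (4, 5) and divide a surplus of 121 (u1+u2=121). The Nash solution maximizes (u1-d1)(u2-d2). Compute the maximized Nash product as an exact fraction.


Step 1: The Nash solution splits surplus symmetrically above the disagreement point
Step 2: u1 = (total + d1 - d2)/2 = (121 + 4 - 5)/2 = 60
Step 3: u2 = (total - d1 + d2)/2 = (121 - 4 + 5)/2 = 61
Step 4: Nash product = (60 - 4) * (61 - 5)
Step 5: = 56 * 56 = 3136

3136


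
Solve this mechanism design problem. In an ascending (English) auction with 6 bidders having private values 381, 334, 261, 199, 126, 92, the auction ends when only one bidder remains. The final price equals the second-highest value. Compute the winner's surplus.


Step 1: Identify the highest value: 381
Step 2: Identify the second-highest value: 334
Step 3: The final price = second-highest value = 334
Step 4: Surplus = 381 - 334 = 47

47


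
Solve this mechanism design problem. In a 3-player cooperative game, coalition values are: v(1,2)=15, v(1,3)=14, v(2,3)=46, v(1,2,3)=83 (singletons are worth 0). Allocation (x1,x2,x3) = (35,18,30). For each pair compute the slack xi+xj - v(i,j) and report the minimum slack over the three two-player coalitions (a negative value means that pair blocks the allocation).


Step 1: Slack for coalition (1,2): x1+x2 - v12 = 53 - 15 = 38
Step 2: Slack for coalition (1,3): x1+x3 - v13 = 65 - 14 = 51
Step 3: Slack for coalition (2,3): x2+x3 - v23 = 48 - 46 = 2
Step 4: Minimum slack = min(38, 51, 2) = 2, attained by (2,3); no pair can gain by deviating, so the allocation is in the core

2


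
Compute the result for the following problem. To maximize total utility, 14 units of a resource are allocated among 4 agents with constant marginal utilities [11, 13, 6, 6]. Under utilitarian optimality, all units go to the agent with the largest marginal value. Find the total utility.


Step 1: The marginal utilities are [11, 13, 6, 6]
Step 2: The highest marginal utility is 13
Step 3: All 14 units go to that agent
Step 4: Total utility = 13 * 14 = 182

182


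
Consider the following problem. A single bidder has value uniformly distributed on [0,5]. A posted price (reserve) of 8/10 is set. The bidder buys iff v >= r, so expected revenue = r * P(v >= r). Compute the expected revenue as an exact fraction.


Step 1: Posted price r = 4/5, value support [0,5]
Step 2: P(v >= r) = (5 - 4/5)/5 = 21/25
Step 3: Expected revenue = r * P(v >= r) = 4/5 * 21/25
Step 4: Revenue = 84/125

84/125


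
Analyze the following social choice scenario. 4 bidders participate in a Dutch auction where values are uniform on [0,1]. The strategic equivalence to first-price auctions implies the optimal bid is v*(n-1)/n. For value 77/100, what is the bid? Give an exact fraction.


Step 1: Dutch auctions are strategically equivalent to first-price auctions
Step 2: The equilibrium bid is b(v) = v*(n-1)/n
Step 3: b = 77/100 * 3/4
Step 4: b = 231/400

231/400


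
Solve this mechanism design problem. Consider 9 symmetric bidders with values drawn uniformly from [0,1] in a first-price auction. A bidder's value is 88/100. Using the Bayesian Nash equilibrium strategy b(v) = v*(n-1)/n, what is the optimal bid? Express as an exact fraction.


Step 1: The symmetric BNE bidding function is b(v) = v * (n-1) / n
Step 2: Substitute v = 22/25 and n = 9
Step 3: b = 22/25 * 8/9
Step 4: b = 176/225

176/225


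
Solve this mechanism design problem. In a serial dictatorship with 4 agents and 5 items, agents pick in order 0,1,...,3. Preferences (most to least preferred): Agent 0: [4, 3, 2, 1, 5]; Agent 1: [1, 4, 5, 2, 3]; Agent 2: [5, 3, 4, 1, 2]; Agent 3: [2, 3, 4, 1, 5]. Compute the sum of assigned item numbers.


Step 1: Agent 0 picks item 4
Step 2: Agent 1 picks item 1
Step 3: Agent 2 picks item 5
Step 4: Agent 3 picks item 2
Step 5: Sum = 4 + 1 + 5 + 2 = 12

12


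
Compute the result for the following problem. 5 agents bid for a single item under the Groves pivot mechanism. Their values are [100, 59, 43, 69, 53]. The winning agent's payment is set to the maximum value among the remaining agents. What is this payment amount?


Step 1: The efficient winner is agent 0 with value 100
Step 2: Other agents' values: [59, 43, 69, 53]
Step 3: Pivot payment = max(others) = 69
Step 4: The winner pays 69

69


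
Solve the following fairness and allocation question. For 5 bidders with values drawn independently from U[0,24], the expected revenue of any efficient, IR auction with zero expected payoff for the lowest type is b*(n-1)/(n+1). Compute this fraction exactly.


Step 1: By Revenue Equivalence, expected revenue = b*(n-1)/(n+1)
Step 2: Substituting n = 5, b = 24
Step 3: Revenue = 24*(5-1)/(5+1) = 24*4/6
Step 4: Revenue = 96/6 = 16

16


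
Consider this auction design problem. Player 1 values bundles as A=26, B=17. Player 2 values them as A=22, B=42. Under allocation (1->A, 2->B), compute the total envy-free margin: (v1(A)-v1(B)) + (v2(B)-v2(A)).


Step 1: Player 1's margin = v1(A) - v1(B) = 26 - 17 = 9
Step 2: Player 2's margin = v2(B) - v2(A) = 42 - 22 = 20
Step 3: Total margin = 9 + 20 = 29

29
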